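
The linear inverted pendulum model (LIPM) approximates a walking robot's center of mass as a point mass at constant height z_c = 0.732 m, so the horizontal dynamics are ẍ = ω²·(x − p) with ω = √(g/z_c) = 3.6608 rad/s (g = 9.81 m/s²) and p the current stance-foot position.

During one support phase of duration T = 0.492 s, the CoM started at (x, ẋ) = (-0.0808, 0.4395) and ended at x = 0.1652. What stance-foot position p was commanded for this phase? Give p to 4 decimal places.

ωT = 3.6608·0.492 = 1.801114; cosh(ωT) = 3.110752, sinh(ωT) = 2.945637
x(T) = p + (x₀−p)·cosh(ωT) + (ẋ₀/ω)·sinh(ωT) ⇒ p·(1 − cosh) = x(T) − x₀·cosh − (ẋ₀/ω)·sinh
numerator   = 0.1652 − (-0.0808)·3.110752 − (0.4395/3.6608)·2.945637 = 0.062908
denominator = 1 − 3.110752 = -2.110752
p = 0.062908 / -2.110752 = -0.0298

p = -0.0298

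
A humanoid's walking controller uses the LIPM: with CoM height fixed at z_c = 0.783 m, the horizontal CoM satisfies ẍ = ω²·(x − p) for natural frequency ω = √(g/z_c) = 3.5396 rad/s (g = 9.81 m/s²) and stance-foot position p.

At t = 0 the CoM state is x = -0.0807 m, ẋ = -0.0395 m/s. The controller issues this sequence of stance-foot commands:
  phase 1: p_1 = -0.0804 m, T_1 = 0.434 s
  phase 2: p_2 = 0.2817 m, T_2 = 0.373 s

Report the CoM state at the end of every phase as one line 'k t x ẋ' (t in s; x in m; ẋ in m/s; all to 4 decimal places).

phase 1: p=-0.0804, T=0.434, ωT=1.536186, cosh=2.431018, sinh=2.215818; start (x,ẋ)=(-0.080700, -0.039500) → end (x,ẋ)=(-0.105857, -0.098378)
phase 2: p=0.2817, T=0.373, ωT=1.320271, cosh=2.005749, sinh=1.738686; start (x,ẋ)=(-0.105857, -0.098378) → end (x,ẋ)=(-0.543966, -2.582443)

1 0.4340 -0.1059 -0.0984
2 0.8070 -0.5440 -2.5824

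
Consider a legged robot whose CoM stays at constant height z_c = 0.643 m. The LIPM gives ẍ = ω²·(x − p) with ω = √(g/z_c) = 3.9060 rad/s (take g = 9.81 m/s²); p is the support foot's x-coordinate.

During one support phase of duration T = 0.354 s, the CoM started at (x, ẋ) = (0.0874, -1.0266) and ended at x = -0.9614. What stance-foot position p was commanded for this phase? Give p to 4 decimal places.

p = 0.5864

ωT = 3.9060·0.354 = 1.382724; cosh(ωT) = 2.118319, sinh(ωT) = 1.867425
x(T) = p + (x₀−p)·cosh(ωT) + (ẋ₀/ω)·sinh(ωT) ⇒ p·(1 − cosh) = x(T) − x₀·cosh − (ẋ₀/ω)·sinh
numerator   = -0.9614 − (0.0874)·2.118319 − (-1.0266/3.9060)·1.867425 = -0.655732
denominator = 1 − 2.118319 = -1.118319
p = -0.655732 / -1.118319 = 0.5864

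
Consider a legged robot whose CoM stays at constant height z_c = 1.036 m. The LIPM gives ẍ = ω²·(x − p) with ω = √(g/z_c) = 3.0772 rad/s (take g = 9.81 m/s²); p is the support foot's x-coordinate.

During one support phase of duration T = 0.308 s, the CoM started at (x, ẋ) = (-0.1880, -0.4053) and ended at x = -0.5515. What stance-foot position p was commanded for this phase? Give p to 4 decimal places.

p = 0.2649

ωT = 3.0772·0.308 = 0.947778; cosh(ωT) = 1.483786, sinh(ωT) = 1.096184
x(T) = p + (x₀−p)·cosh(ωT) + (ẋ₀/ω)·sinh(ωT) ⇒ p·(1 − cosh) = x(T) − x₀·cosh − (ẋ₀/ω)·sinh
numerator   = -0.5515 − (-0.1880)·1.483786 − (-0.4053/3.0772)·1.096184 = -0.128169
denominator = 1 − 1.483786 = -0.483786
p = -0.128169 / -0.483786 = 0.2649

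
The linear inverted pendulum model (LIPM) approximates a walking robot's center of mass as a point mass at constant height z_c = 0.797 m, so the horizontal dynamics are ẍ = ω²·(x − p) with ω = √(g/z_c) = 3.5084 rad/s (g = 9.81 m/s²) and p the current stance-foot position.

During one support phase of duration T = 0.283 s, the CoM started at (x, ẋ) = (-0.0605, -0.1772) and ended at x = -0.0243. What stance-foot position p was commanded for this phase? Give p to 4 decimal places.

ωT = 3.5084·0.283 = 0.992877; cosh(ωT) = 1.534749, sinh(ωT) = 1.164240
x(T) = p + (x₀−p)·cosh(ωT) + (ẋ₀/ω)·sinh(ωT) ⇒ p·(1 − cosh) = x(T) − x₀·cosh − (ẋ₀/ω)·sinh
numerator   = -0.0243 − (-0.0605)·1.534749 − (-0.1772/3.5084)·1.164240 = 0.127355
denominator = 1 − 1.534749 = -0.534749
p = 0.127355 / -0.534749 = -0.2382

p = -0.2382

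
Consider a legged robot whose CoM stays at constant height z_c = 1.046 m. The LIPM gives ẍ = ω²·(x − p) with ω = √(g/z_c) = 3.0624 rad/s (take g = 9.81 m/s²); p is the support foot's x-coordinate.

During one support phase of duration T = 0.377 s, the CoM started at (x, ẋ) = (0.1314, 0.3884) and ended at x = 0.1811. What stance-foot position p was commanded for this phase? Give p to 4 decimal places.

ωT = 3.0624·0.377 = 1.154525; cosh(ωT) = 1.743861, sinh(ωT) = 1.428654
x(T) = p + (x₀−p)·cosh(ωT) + (ẋ₀/ω)·sinh(ωT) ⇒ p·(1 − cosh) = x(T) − x₀·cosh − (ẋ₀/ω)·sinh
numerator   = 0.1811 − (0.1314)·1.743861 − (0.3884/3.0624)·1.428654 = -0.229238
denominator = 1 − 1.743861 = -0.743861
p = -0.229238 / -0.743861 = 0.3082

p = 0.3082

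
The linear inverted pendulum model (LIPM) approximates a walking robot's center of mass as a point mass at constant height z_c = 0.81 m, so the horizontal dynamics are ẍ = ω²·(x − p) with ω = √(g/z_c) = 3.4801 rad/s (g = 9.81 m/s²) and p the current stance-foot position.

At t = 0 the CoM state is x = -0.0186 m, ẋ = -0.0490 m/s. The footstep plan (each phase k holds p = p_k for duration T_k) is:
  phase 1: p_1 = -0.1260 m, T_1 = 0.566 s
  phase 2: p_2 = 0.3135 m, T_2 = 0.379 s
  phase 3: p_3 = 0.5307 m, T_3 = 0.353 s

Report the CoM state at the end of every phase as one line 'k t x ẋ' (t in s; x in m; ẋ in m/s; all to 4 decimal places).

phase 1: p=-0.1260, T=0.566, ωT=1.969737, cosh=3.654141, sinh=3.514647; start (x,ẋ)=(-0.018600, -0.049000) → end (x,ẋ)=(0.216968, 1.134591)
phase 2: p=0.3135, T=0.379, ωT=1.318958, cosh=2.003468, sinh=1.736054; start (x,ẋ)=(0.216968, 1.134591) → end (x,ẋ)=(0.686095, 1.689907)
phase 3: p=0.5307, T=0.353, ωT=1.228475, cosh=1.854378, sinh=1.561639; start (x,ẋ)=(0.686095, 1.689907) → end (x,ẋ)=(1.577180, 3.978245)

1 0.5660 0.2170 1.1346
2 0.9450 0.6861 1.6899
3 1.2980 1.5772 3.9782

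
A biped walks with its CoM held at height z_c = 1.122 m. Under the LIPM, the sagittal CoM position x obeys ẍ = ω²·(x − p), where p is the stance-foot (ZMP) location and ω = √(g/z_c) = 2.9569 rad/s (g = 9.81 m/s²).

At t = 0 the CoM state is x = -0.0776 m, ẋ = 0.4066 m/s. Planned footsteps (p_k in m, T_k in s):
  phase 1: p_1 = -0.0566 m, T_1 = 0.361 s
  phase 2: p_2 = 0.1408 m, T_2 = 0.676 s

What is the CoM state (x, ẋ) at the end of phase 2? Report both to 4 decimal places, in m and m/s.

phase 1: p=-0.0566, T=0.361, ωT=1.067441, cosh=1.625908, sinh=1.282020; start (x,ẋ)=(-0.077600, 0.406600) → end (x,ẋ)=(0.085545, 0.581487)
phase 2: p=0.1408, T=0.676, ωT=1.998864, cosh=3.758079, sinh=3.622590; start (x,ẋ)=(0.085545, 0.581487) → end (x,ẋ)=(0.645546, 1.593405)

x = 0.6455, ẋ = 1.5934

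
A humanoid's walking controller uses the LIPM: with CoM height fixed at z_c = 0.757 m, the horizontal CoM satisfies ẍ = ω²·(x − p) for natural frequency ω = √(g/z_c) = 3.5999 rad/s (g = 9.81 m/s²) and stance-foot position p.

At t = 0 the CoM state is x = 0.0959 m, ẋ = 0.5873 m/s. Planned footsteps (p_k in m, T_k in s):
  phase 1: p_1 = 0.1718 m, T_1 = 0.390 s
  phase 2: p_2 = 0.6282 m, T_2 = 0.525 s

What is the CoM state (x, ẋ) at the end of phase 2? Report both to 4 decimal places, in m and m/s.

phase 1: p=0.1718, T=0.390, ωT=1.403961, cosh=2.158458, sinh=1.912836; start (x,ẋ)=(0.095900, 0.587300) → end (x,ẋ)=(0.320040, 0.745014)
phase 2: p=0.6282, T=0.525, ωT=1.889948, cosh=3.385050, sinh=3.233971; start (x,ẋ)=(0.320040, 0.745014) → end (x,ẋ)=(0.254345, -1.065685)

x = 0.2543, ẋ = -1.0657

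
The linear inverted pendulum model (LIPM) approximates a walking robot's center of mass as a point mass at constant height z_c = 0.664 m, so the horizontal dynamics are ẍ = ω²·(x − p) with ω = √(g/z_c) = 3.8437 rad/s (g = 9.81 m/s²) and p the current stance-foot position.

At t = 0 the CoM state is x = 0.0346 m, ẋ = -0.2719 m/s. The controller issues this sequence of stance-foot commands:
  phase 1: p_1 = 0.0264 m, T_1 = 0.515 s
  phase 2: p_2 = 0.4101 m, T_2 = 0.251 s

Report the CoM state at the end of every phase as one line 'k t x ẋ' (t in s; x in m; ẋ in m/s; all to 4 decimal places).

phase 1: p=0.0264, T=0.515, ωT=1.979506, cosh=3.688650, sinh=3.550512; start (x,ẋ)=(0.034600, -0.271900) → end (x,ẋ)=(-0.194513, -0.891038)
phase 2: p=0.4101, T=0.251, ωT=0.964769, cosh=1.502626, sinh=1.121555; start (x,ẋ)=(-0.194513, -0.891038) → end (x,ẋ)=(-0.758404, -3.945335)

1 0.5150 -0.1945 -0.8910
2 0.7660 -0.7584 -3.9453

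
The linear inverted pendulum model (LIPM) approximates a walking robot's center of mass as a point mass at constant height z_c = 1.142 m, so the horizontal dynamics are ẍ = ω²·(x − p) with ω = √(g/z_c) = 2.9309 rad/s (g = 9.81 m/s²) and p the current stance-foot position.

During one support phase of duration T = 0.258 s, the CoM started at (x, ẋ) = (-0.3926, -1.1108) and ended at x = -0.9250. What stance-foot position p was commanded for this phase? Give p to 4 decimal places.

p = 0.3336

ωT = 2.9309·0.258 = 0.756172; cosh(ωT) = 1.299783, sinh(ωT) = 0.830323
x(T) = p + (x₀−p)·cosh(ωT) + (ẋ₀/ω)·sinh(ωT) ⇒ p·(1 − cosh) = x(T) − x₀·cosh − (ẋ₀/ω)·sinh
numerator   = -0.9250 − (-0.3926)·1.299783 − (-1.1108/2.9309)·0.830323 = -0.100016
denominator = 1 − 1.299783 = -0.299783
p = -0.100016 / -0.299783 = 0.3336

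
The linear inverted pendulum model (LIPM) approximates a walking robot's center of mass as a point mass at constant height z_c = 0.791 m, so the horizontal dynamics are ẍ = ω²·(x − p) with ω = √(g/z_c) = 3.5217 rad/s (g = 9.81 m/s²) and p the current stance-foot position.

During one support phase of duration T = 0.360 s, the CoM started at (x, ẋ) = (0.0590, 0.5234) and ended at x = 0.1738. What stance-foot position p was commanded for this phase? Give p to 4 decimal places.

p = 0.1989

ωT = 3.5217·0.360 = 1.267812; cosh(ωT) = 1.917258, sinh(ωT) = 1.635812
x(T) = p + (x₀−p)·cosh(ωT) + (ẋ₀/ω)·sinh(ωT) ⇒ p·(1 − cosh) = x(T) − x₀·cosh − (ẋ₀/ω)·sinh
numerator   = 0.1738 − (0.0590)·1.917258 − (0.5234/3.5217)·1.635812 = -0.182435
denominator = 1 − 1.917258 = -0.917258
p = -0.182435 / -0.917258 = 0.1989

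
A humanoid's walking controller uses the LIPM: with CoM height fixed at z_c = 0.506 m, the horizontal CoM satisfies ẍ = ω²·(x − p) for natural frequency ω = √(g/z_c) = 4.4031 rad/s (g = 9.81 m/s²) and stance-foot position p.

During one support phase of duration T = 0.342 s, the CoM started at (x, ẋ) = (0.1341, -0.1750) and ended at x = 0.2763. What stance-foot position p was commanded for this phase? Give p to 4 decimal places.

p = -0.0325

ωT = 4.4031·0.342 = 1.505860; cosh(ωT) = 2.364928, sinh(ωT) = 2.143102
x(T) = p + (x₀−p)·cosh(ωT) + (ẋ₀/ω)·sinh(ωT) ⇒ p·(1 − cosh) = x(T) − x₀·cosh − (ẋ₀/ω)·sinh
numerator   = 0.2763 − (0.1341)·2.364928 − (-0.1750/4.4031)·2.143102 = 0.044340
denominator = 1 − 2.364928 = -1.364928
p = 0.044340 / -1.364928 = -0.0325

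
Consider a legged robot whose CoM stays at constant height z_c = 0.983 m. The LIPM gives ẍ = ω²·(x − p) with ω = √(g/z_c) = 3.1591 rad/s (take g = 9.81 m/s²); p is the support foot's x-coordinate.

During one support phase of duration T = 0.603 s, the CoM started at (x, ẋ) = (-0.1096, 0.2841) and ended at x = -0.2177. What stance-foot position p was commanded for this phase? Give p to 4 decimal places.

ωT = 3.1591·0.603 = 1.904937; cosh(ωT) = 3.433909, sinh(ωT) = 3.285077
x(T) = p + (x₀−p)·cosh(ωT) + (ẋ₀/ω)·sinh(ωT) ⇒ p·(1 − cosh) = x(T) − x₀·cosh − (ẋ₀/ω)·sinh
numerator   = -0.2177 − (-0.1096)·3.433909 − (0.2841/3.1591)·3.285077 = -0.136773
denominator = 1 − 3.433909 = -2.433909
p = -0.136773 / -2.433909 = 0.0562

p = 0.0562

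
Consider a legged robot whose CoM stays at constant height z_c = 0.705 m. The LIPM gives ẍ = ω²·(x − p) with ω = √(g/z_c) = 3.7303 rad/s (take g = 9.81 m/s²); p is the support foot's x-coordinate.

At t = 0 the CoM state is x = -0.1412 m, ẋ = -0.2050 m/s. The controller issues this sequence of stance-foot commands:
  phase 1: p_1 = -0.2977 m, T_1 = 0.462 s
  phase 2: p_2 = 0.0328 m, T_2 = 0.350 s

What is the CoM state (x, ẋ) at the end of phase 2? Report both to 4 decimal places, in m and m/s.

phase 1: p=-0.2977, T=0.462, ωT=1.723399, cosh=2.890999, sinh=2.712541; start (x,ẋ)=(-0.141200, -0.205000) → end (x,ẋ)=(0.005673, 0.990905)
phase 2: p=0.0328, T=0.350, ωT=1.305605, cosh=1.980465, sinh=1.709456; start (x,ẋ)=(0.005673, 0.990905) → end (x,ẋ)=(0.433170, 1.789467)

x = 0.4332, ẋ = 1.7895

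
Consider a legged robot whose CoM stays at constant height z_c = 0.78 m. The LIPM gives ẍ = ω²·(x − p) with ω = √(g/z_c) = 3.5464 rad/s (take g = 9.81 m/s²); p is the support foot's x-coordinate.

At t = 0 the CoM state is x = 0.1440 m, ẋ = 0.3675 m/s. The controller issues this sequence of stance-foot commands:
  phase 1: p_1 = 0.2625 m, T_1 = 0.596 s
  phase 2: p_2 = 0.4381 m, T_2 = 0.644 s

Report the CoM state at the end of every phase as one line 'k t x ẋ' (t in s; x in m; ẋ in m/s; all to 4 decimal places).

phase 1: p=0.2625, T=0.596, ωT=2.113654, cosh=4.199617, sinh=4.078822; start (x,ẋ)=(0.144000, 0.367500) → end (x,ẋ)=(0.187518, -0.170759)
phase 2: p=0.4381, T=0.644, ωT=2.283882, cosh=4.958296, sinh=4.856408; start (x,ẋ)=(0.187518, -0.170759) → end (x,ẋ)=(-1.038194, -5.162385)

1 0.5960 0.1875 -0.1708
2 1.2400 -1.0382 -5.1624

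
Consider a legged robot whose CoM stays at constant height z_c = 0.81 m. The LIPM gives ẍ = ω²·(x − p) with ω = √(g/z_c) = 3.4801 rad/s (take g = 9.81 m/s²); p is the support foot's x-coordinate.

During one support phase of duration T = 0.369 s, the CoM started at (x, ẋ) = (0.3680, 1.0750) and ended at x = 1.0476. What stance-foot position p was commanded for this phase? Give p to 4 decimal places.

p = 0.1937

ωT = 3.4801·0.369 = 1.284157; cosh(ωT) = 1.944253, sinh(ωT) = 1.667369
x(T) = p + (x₀−p)·cosh(ωT) + (ẋ₀/ω)·sinh(ωT) ⇒ p·(1 − cosh) = x(T) − x₀·cosh − (ẋ₀/ω)·sinh
numerator   = 1.0476 − (0.3680)·1.944253 − (1.0750/3.4801)·1.667369 = -0.182934
denominator = 1 − 1.944253 = -0.944253
p = -0.182934 / -0.944253 = 0.1937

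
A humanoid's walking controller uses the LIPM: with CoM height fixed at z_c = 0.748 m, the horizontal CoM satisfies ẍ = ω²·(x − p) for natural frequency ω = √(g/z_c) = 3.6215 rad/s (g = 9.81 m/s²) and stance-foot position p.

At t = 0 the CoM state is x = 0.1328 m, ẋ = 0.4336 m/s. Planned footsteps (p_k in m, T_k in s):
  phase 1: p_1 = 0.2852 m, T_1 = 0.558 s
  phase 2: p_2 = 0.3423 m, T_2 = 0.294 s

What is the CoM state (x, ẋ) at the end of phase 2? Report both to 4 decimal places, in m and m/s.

phase 1: p=0.2852, T=0.558, ωT=2.020797, cosh=3.838443, sinh=3.705893; start (x,ẋ)=(0.132800, 0.433600) → end (x,ẋ)=(0.143926, -0.380995)
phase 2: p=0.3423, T=0.294, ωT=1.064721, cosh=1.622427, sinh=1.277603; start (x,ẋ)=(0.143926, -0.380995) → end (x,ẋ)=(-0.113956, -1.535983)

x = -0.1140, ẋ = -1.5360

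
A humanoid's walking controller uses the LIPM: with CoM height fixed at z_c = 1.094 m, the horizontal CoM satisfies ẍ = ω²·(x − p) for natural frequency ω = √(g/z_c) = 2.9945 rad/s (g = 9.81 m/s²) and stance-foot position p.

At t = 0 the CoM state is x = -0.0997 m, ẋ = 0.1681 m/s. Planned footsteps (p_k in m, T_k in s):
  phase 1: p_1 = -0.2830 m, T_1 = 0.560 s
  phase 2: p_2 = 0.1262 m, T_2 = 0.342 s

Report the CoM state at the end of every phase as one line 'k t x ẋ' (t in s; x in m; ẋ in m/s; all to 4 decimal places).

1 0.5600 0.3693 1.8820
2 0.9020 1.2705 3.8410

phase 1: p=-0.2830, T=0.560, ωT=1.676920, cosh=2.768002, sinh=2.581053; start (x,ẋ)=(-0.099700, 0.168100) → end (x,ẋ)=(0.369265, 1.882020)
phase 2: p=0.1262, T=0.342, ωT=1.024119, cosh=1.571877, sinh=1.212764; start (x,ẋ)=(0.369265, 1.882020) → end (x,ẋ)=(1.270482, 3.841026)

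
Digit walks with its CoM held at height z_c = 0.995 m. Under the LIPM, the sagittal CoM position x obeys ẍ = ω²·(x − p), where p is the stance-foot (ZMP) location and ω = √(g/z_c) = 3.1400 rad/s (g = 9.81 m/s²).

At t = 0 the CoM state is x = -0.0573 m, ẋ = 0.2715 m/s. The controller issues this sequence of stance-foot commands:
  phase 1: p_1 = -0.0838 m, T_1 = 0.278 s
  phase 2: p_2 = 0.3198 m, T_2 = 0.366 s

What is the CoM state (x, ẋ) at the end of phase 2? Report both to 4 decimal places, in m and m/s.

x = 0.0418, ẋ = -0.4466

phase 1: p=-0.0838, T=0.278, ωT=0.872920, cosh=1.405810, sinh=0.988080; start (x,ẋ)=(-0.057300, 0.271500) → end (x,ẋ)=(0.038888, 0.463896)
phase 2: p=0.3198, T=0.366, ωT=1.149240, cosh=1.736336, sinh=1.419458; start (x,ẋ)=(0.038888, 0.463896) → end (x,ẋ)=(0.041750, -0.446572)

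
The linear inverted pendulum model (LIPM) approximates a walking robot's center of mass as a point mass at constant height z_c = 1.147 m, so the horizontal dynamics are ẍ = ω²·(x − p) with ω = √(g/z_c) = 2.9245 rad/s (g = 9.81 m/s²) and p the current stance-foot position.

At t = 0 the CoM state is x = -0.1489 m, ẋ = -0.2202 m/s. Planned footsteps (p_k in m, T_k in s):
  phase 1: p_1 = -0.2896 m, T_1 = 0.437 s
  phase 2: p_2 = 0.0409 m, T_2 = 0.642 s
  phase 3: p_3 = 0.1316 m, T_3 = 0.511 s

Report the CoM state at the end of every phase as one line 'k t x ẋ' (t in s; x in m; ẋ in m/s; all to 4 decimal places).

phase 1: p=-0.2896, T=0.437, ωT=1.278007, cosh=1.934035, sinh=1.655442; start (x,ẋ)=(-0.148900, -0.220200) → end (x,ẋ)=(-0.142128, 0.255302)
phase 2: p=0.0409, T=0.642, ωT=1.877529, cosh=3.345149, sinh=3.192182; start (x,ẋ)=(-0.142128, 0.255302) → end (x,ẋ)=(-0.292685, -0.854638)
phase 3: p=0.1316, T=0.511, ωT=1.494420, cosh=2.340564, sinh=2.116185; start (x,ẋ)=(-0.292685, -0.854638) → end (x,ẋ)=(-1.479886, -4.626140)

1 0.4370 -0.1421 0.2553
2 1.0790 -0.2927 -0.8546
3 1.5900 -1.4799 -4.6261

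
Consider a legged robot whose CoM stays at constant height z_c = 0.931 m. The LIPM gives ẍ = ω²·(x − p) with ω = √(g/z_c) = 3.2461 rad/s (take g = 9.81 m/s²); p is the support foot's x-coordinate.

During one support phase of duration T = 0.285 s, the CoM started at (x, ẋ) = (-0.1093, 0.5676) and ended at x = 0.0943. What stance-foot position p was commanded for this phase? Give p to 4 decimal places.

ωT = 3.2461·0.285 = 0.925138; cosh(ωT) = 1.459347, sinh(ωT) = 1.062871
x(T) = p + (x₀−p)·cosh(ωT) + (ẋ₀/ω)·sinh(ωT) ⇒ p·(1 − cosh) = x(T) − x₀·cosh − (ẋ₀/ω)·sinh
numerator   = 0.0943 − (-0.1093)·1.459347 − (0.5676/3.2461)·1.062871 = 0.067957
denominator = 1 − 1.459347 = -0.459347
p = 0.067957 / -0.459347 = -0.1479

p = -0.1479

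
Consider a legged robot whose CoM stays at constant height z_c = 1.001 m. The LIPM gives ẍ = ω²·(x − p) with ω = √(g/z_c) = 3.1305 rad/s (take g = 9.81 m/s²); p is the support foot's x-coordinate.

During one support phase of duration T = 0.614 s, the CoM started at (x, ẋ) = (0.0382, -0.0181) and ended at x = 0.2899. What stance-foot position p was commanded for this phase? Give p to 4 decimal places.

ωT = 3.1305·0.614 = 1.922127; cosh(ωT) = 3.490889, sinh(ωT) = 3.344593
x(T) = p + (x₀−p)·cosh(ωT) + (ẋ₀/ω)·sinh(ωT) ⇒ p·(1 − cosh) = x(T) − x₀·cosh − (ẋ₀/ω)·sinh
numerator   = 0.2899 − (0.0382)·3.490889 − (-0.0181/3.1305)·3.344593 = 0.175886
denominator = 1 − 3.490889 = -2.490889
p = 0.175886 / -2.490889 = -0.0706

p = -0.0706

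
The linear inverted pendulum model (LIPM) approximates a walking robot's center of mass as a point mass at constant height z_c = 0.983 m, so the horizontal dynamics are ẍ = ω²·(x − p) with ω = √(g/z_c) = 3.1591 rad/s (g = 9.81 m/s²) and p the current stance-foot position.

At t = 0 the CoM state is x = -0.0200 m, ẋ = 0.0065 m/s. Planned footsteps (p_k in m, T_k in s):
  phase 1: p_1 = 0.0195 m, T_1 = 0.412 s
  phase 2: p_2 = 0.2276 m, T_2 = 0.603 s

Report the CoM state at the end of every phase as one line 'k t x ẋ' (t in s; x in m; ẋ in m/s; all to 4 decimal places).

1 0.4120 -0.0550 -0.1995
2 1.0150 -0.9501 -3.6173

phase 1: p=0.0195, T=0.412, ωT=1.301549, cosh=1.973548, sinh=1.701438; start (x,ẋ)=(-0.020000, 0.006500) → end (x,ẋ)=(-0.054954, -0.199485)
phase 2: p=0.2276, T=0.603, ωT=1.904937, cosh=3.433909, sinh=3.285077; start (x,ẋ)=(-0.054954, -0.199485) → end (x,ẋ)=(-0.950106, -3.617330)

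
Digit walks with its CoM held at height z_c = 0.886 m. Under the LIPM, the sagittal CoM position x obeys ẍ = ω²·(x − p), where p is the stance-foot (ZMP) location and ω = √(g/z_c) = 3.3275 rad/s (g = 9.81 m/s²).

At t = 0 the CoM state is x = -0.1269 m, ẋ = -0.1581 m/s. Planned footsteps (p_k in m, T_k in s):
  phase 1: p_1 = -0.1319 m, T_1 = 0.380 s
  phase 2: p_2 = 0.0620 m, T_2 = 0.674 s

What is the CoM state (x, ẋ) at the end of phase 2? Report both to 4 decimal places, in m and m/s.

phase 1: p=-0.1319, T=0.380, ωT=1.264450, cosh=1.911770, sinh=1.629375; start (x,ẋ)=(-0.126900, -0.158100) → end (x,ẋ)=(-0.199758, -0.275142)
phase 2: p=0.0620, T=0.674, ωT=2.242735, cosh=4.762612, sinh=4.656445; start (x,ẋ)=(-0.199758, -0.275142) → end (x,ẋ)=(-1.569680, -5.366155)

x = -1.5697, ẋ = -5.3662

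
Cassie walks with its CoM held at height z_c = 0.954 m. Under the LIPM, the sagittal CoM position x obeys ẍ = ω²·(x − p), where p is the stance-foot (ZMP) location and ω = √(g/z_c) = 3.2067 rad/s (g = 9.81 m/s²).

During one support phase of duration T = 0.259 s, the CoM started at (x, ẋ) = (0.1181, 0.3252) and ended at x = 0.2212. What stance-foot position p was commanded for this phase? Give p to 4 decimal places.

p = 0.0939

ωT = 3.2067·0.259 = 0.830535; cosh(ωT) = 1.365181, sinh(ωT) = 0.929365
x(T) = p + (x₀−p)·cosh(ωT) + (ẋ₀/ω)·sinh(ωT) ⇒ p·(1 − cosh) = x(T) − x₀·cosh − (ẋ₀/ω)·sinh
numerator   = 0.2212 − (0.1181)·1.365181 − (0.3252/3.2067)·0.929365 = -0.034277
denominator = 1 − 1.365181 = -0.365181
p = -0.034277 / -0.365181 = 0.0939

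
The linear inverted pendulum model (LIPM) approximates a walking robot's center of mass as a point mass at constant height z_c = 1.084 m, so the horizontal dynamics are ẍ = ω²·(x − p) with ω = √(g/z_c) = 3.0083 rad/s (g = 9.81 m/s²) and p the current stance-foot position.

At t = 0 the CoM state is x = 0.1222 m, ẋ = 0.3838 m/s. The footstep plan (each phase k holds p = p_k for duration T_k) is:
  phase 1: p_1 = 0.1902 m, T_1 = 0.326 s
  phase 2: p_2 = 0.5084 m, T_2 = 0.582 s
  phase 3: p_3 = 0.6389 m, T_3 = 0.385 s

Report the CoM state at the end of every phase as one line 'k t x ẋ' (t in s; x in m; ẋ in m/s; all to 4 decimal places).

1 0.3260 0.2330 0.3493
2 0.9080 0.0156 -1.2781
3 1.2930 -1.0611 -4.9265

phase 1: p=0.1902, T=0.326, ωT=0.980706, cosh=1.520692, sinh=1.145646; start (x,ẋ)=(0.122200, 0.383800) → end (x,ẋ)=(0.232955, 0.349283)
phase 2: p=0.5084, T=0.582, ωT=1.750831, cosh=2.966507, sinh=2.792877; start (x,ẋ)=(0.232955, 0.349283) → end (x,ẋ)=(0.015561, -1.278088)
phase 3: p=0.6389, T=0.385, ωT=1.158196, cosh=1.749117, sinh=1.435065; start (x,ẋ)=(0.015561, -1.278088) → end (x,ẋ)=(-1.061085, -4.926545)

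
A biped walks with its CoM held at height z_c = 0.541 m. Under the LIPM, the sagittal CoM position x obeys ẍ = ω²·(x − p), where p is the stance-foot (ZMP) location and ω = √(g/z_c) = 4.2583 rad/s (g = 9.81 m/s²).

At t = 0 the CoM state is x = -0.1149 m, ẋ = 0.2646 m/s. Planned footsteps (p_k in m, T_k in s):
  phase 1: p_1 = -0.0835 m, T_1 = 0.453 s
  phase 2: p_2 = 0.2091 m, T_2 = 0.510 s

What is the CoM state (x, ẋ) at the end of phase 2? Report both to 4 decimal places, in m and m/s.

phase 1: p=-0.0835, T=0.453, ωT=1.929010, cosh=3.513992, sinh=3.368700; start (x,ẋ)=(-0.114900, 0.264600) → end (x,ẋ)=(0.015483, 0.479371)
phase 2: p=0.2091, T=0.510, ωT=2.171733, cosh=4.443728, sinh=4.329748; start (x,ẋ)=(0.015483, 0.479371) → end (x,ẋ)=(-0.163866, -1.439589)

x = -0.1639, ẋ = -1.4396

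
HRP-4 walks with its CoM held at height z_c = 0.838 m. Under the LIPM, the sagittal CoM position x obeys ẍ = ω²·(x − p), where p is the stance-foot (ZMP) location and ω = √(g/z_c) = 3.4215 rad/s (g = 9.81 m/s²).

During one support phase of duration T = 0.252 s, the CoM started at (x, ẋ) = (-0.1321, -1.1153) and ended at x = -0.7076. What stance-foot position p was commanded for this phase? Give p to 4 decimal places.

p = 0.5213

ωT = 3.4215·0.252 = 0.862218; cosh(ωT) = 1.395316, sinh(ωT) = 0.973092
x(T) = p + (x₀−p)·cosh(ωT) + (ẋ₀/ω)·sinh(ωT) ⇒ p·(1 − cosh) = x(T) − x₀·cosh − (ẋ₀/ω)·sinh
numerator   = -0.7076 − (-0.1321)·1.395316 − (-1.1153/3.4215)·0.973092 = -0.206082
denominator = 1 − 1.395316 = -0.395316
p = -0.206082 / -0.395316 = 0.5213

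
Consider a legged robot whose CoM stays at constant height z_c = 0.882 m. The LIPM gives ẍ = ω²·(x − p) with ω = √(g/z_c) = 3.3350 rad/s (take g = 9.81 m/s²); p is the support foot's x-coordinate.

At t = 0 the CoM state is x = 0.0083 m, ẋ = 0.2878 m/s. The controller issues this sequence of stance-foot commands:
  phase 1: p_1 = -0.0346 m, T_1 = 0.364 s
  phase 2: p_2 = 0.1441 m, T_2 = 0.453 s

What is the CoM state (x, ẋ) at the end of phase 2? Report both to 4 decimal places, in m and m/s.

x = 0.7034, ẋ = 2.0064

phase 1: p=-0.0346, T=0.364, ωT=1.213940, cosh=1.831874, sinh=1.534849; start (x,ẋ)=(0.008300, 0.287800) → end (x,ẋ)=(0.176440, 0.746807)
phase 2: p=0.1441, T=0.453, ωT=1.510755, cosh=2.375447, sinh=2.154703; start (x,ẋ)=(0.176440, 0.746807) → end (x,ẋ)=(0.703425, 2.006393)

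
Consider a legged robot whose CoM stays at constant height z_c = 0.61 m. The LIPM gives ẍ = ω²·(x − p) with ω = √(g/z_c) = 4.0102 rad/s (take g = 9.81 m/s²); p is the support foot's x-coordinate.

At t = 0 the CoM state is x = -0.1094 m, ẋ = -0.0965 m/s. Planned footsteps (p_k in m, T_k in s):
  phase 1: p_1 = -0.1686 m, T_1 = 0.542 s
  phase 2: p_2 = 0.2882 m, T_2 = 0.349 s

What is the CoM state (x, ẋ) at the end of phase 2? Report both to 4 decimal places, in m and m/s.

x = -0.0669, ẋ = -0.9814

phase 1: p=-0.1686, T=0.542, ωT=2.173528, cosh=4.451508, sinh=4.337733; start (x,ẋ)=(-0.109400, -0.096500) → end (x,ẋ)=(-0.009452, 0.600224)
phase 2: p=0.2882, T=0.349, ωT=1.399560, cosh=2.150060, sinh=1.903355; start (x,ẋ)=(-0.009452, 0.600224) → end (x,ẋ)=(-0.066887, -0.981413)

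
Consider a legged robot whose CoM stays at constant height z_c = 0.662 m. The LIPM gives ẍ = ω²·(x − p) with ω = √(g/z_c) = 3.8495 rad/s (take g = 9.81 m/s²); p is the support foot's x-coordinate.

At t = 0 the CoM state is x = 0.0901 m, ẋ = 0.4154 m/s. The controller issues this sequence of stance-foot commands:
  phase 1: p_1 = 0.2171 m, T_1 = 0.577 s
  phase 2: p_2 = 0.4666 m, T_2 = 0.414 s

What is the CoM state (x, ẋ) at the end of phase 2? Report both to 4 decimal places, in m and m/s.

x = -0.6084, ẋ = -3.9231

phase 1: p=0.2171, T=0.577, ωT=2.221162, cosh=4.663257, sinh=4.554774; start (x,ẋ)=(0.090100, 0.415400) → end (x,ẋ)=(0.116373, -0.289651)
phase 2: p=0.4666, T=0.414, ωT=1.593693, cosh=2.562533, sinh=2.359359; start (x,ẋ)=(0.116373, -0.289651) → end (x,ẋ)=(-0.608396, -3.923128)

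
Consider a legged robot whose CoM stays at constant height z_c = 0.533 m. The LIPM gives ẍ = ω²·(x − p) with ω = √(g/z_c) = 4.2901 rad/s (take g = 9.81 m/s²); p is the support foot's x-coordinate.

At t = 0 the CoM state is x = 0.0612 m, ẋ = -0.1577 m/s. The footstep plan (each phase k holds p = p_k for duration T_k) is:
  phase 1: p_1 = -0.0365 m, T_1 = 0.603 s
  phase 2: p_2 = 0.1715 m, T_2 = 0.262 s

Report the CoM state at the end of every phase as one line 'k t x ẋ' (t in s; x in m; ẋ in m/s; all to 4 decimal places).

1 0.6030 0.3735 1.7154
2 0.8650 1.0653 4.1105

phase 1: p=-0.0365, T=0.603, ωT=2.586930, cosh=6.682083, sinh=6.606833; start (x,ẋ)=(0.061200, -0.157700) → end (x,ẋ)=(0.373479, 1.715442)
phase 2: p=0.1715, T=0.262, ωT=1.124006, cosh=1.701066, sinh=1.376091; start (x,ẋ)=(0.373479, 1.715442) → end (x,ẋ)=(1.065324, 4.110474)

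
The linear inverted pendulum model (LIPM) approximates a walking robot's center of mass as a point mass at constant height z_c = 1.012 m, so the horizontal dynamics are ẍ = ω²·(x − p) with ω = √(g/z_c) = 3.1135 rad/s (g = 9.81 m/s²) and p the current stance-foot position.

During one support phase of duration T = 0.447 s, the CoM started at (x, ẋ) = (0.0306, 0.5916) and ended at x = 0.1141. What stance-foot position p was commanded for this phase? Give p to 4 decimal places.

p = 0.2728

ωT = 3.1135·0.447 = 1.391735; cosh(ωT) = 2.135232, sinh(ωT) = 1.886588
x(T) = p + (x₀−p)·cosh(ωT) + (ẋ₀/ω)·sinh(ωT) ⇒ p·(1 − cosh) = x(T) − x₀·cosh − (ẋ₀/ω)·sinh
numerator   = 0.1141 − (0.0306)·2.135232 − (0.5916/3.1135)·1.886588 = -0.309711
denominator = 1 − 2.135232 = -1.135232
p = -0.309711 / -1.135232 = 0.2728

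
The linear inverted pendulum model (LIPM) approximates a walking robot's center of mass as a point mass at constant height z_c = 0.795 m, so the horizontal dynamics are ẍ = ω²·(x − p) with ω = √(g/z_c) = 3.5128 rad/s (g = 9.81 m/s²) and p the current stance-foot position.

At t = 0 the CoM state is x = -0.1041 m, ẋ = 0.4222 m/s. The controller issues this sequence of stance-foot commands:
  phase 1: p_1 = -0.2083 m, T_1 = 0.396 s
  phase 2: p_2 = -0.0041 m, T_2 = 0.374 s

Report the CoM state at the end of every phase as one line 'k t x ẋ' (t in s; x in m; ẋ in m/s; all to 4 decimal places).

phase 1: p=-0.2083, T=0.396, ωT=1.391069, cosh=2.133976, sinh=1.885167; start (x,ẋ)=(-0.104100, 0.422200) → end (x,ẋ)=(0.240637, 1.591000)
phase 2: p=-0.0041, T=0.374, ωT=1.313787, cosh=1.994518, sinh=1.725718; start (x,ẋ)=(0.240637, 1.591000) → end (x,ẋ)=(1.265635, 4.656897)

1 0.3960 0.2406 1.5910
2 0.7700 1.2656 4.6569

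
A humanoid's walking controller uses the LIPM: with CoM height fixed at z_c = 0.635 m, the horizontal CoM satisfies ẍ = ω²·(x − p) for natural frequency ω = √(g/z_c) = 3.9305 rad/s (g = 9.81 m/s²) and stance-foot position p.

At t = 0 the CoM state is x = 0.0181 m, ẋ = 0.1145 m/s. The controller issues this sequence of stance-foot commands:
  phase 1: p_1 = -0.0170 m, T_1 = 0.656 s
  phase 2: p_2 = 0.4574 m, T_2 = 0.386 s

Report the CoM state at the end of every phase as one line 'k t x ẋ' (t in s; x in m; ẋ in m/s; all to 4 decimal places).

1 0.6560 0.4064 1.6623
2 1.0420 1.2533 3.5368

phase 1: p=-0.0170, T=0.656, ωT=2.578408, cosh=6.626020, sinh=6.550125; start (x,ẋ)=(0.018100, 0.114500) → end (x,ẋ)=(0.406386, 1.662338)
phase 2: p=0.4574, T=0.386, ωT=1.517173, cosh=2.389324, sinh=2.169993; start (x,ẋ)=(0.406386, 1.662338) → end (x,ẋ)=(1.253273, 3.536759)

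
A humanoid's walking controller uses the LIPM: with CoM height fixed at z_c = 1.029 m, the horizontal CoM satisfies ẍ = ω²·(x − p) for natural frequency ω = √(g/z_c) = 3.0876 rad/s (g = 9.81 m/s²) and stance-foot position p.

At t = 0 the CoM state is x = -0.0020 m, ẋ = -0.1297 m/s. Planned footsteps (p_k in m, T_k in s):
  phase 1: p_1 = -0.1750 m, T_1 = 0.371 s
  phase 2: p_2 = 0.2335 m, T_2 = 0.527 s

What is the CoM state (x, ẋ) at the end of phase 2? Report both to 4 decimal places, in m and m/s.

x = 0.2086, ẋ = 0.1294

phase 1: p=-0.1750, T=0.371, ωT=1.145500, cosh=1.731038, sinh=1.412973; start (x,ẋ)=(-0.002000, -0.129700) → end (x,ẋ)=(0.065115, 0.530231)
phase 2: p=0.2335, T=0.527, ωT=1.627165, cosh=2.642956, sinh=2.446470; start (x,ẋ)=(0.065115, 0.530231) → end (x,ẋ)=(0.208597, 0.129445)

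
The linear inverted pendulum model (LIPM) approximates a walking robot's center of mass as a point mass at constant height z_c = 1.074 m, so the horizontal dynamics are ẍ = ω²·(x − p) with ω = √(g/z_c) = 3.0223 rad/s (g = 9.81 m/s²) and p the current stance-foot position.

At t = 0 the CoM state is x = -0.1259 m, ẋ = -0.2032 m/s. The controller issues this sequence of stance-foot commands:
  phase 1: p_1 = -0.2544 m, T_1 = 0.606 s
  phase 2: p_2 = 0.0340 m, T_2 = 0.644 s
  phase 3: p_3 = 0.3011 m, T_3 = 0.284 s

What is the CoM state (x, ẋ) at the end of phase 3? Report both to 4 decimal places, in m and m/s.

x = 0.6991, ẋ = 1.5919

phase 1: p=-0.2544, T=0.606, ωT=1.831514, cosh=3.201751, sinh=3.041580; start (x,ẋ)=(-0.125900, -0.203200) → end (x,ẋ)=(-0.047471, 0.530649)
phase 2: p=0.0340, T=0.644, ωT=1.946361, cosh=3.572975, sinh=3.430183; start (x,ẋ)=(-0.047471, 0.530649) → end (x,ẋ)=(0.345169, 1.051380)
phase 3: p=0.3011, T=0.284, ωT=0.858333, cosh=1.391547, sinh=0.967679; start (x,ẋ)=(0.345169, 1.051380) → end (x,ẋ)=(0.699055, 1.591930)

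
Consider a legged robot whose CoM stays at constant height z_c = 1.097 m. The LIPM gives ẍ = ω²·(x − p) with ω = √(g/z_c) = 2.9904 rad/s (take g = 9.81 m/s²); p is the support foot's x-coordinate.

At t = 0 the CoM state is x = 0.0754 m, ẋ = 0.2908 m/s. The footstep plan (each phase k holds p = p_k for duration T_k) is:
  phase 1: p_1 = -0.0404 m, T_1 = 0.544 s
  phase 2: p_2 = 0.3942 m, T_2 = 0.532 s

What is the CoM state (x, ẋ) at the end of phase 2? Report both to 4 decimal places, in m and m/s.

phase 1: p=-0.0404, T=0.544, ωT=1.626778, cosh=2.642008, sinh=2.445446; start (x,ẋ)=(0.075400, 0.290800) → end (x,ẋ)=(0.503351, 1.615125)
phase 2: p=0.3942, T=0.532, ωT=1.590893, cosh=2.555936, sinh=2.352193; start (x,ẋ)=(0.503351, 1.615125) → end (x,ẋ)=(1.943610, 4.895924)

x = 1.9436, ẋ = 4.8959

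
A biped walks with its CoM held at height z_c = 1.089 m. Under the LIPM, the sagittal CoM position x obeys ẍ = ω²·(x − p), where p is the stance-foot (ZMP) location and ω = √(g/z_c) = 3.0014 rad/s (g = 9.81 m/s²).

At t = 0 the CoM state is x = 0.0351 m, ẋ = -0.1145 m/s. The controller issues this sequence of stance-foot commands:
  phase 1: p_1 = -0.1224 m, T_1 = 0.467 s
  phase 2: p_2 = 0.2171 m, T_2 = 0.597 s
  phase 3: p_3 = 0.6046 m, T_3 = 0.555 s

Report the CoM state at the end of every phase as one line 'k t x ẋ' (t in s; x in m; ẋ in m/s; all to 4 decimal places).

1 0.4670 0.1441 0.6552
2 1.0640 0.6287 1.3812
3 1.6190 1.8444 3.9685

phase 1: p=-0.1224, T=0.467, ωT=1.401654, cosh=2.154051, sinh=1.907861; start (x,ẋ)=(0.035100, -0.114500) → end (x,ẋ)=(0.144080, 0.655246)
phase 2: p=0.2171, T=0.597, ωT=1.791836, cosh=3.083556, sinh=2.916902; start (x,ẋ)=(0.144080, 0.655246) → end (x,ẋ)=(0.628739, 1.381216)
phase 3: p=0.6046, T=0.555, ωT=1.665777, cosh=2.739413, sinh=2.550369; start (x,ẋ)=(0.628739, 1.381216) → end (x,ẋ)=(1.844382, 3.968496)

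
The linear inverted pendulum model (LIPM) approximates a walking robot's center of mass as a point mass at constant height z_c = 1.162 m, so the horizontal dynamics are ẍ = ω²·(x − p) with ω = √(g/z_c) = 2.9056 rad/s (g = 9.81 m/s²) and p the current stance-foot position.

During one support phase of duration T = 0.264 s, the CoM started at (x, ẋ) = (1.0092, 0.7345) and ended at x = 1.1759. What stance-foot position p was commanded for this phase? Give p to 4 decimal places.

ωT = 2.9056·0.264 = 0.767078; cosh(ωT) = 1.308917, sinh(ωT) = 0.844549
x(T) = p + (x₀−p)·cosh(ωT) + (ẋ₀/ω)·sinh(ωT) ⇒ p·(1 − cosh) = x(T) − x₀·cosh − (ẋ₀/ω)·sinh
numerator   = 1.1759 − (1.0092)·1.308917 − (0.7345/2.9056)·0.844549 = -0.358550
denominator = 1 − 1.308917 = -0.308917
p = -0.358550 / -0.308917 = 1.1607

p = 1.1607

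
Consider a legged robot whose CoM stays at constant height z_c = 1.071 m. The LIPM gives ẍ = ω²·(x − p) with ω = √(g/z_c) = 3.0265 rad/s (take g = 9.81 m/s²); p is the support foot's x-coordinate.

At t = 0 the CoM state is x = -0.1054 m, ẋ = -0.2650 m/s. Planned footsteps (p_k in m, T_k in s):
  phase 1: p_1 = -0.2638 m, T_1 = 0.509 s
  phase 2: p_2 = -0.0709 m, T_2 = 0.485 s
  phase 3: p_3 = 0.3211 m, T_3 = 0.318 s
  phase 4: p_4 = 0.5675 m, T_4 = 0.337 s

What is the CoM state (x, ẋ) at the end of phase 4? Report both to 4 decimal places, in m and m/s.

x = 0.8986, ẋ = 1.4478

phase 1: p=-0.2638, T=0.509, ωT=1.540488, cosh=2.440573, sinh=2.226297; start (x,ẋ)=(-0.105400, -0.265000) → end (x,ẋ)=(-0.072148, 0.420529)
phase 2: p=-0.0709, T=0.485, ωT=1.467853, cosh=2.285162, sinh=2.054743; start (x,ẋ)=(-0.072148, 0.420529) → end (x,ẋ)=(0.211754, 0.953220)
phase 3: p=0.3211, T=0.318, ωT=0.962427, cosh=1.500004, sinh=1.118039; start (x,ẋ)=(0.211754, 0.953220) → end (x,ẋ)=(0.509216, 1.059834)
phase 4: p=0.5675, T=0.337, ωT=1.019931, cosh=1.566811, sinh=1.206191; start (x,ẋ)=(0.509216, 1.059834) → end (x,ẋ)=(0.898569, 1.447790)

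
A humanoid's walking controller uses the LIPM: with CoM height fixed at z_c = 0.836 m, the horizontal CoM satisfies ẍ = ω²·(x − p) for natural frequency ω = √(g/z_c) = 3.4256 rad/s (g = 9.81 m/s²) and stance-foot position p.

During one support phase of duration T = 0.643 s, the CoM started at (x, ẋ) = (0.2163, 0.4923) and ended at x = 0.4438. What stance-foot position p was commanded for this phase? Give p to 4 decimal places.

ωT = 3.4256·0.643 = 2.202661; cosh(ωT) = 4.579784, sinh(ωT) = 4.469275
x(T) = p + (x₀−p)·cosh(ωT) + (ẋ₀/ω)·sinh(ωT) ⇒ p·(1 − cosh) = x(T) − x₀·cosh − (ẋ₀/ω)·sinh
numerator   = 0.4438 − (0.2163)·4.579784 − (0.4923/3.4256)·4.469275 = -1.189096
denominator = 1 − 4.579784 = -3.579784
p = -1.189096 / -3.579784 = 0.3322

p = 0.3322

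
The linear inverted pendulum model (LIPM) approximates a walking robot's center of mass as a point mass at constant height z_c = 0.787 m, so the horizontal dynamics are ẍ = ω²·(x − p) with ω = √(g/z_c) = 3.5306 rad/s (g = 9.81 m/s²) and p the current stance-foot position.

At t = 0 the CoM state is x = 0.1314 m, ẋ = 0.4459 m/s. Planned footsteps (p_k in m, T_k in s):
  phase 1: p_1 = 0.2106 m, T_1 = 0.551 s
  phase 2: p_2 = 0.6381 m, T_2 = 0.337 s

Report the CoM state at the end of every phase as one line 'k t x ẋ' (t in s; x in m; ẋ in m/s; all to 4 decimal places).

phase 1: p=0.2106, T=0.551, ωT=1.945361, cosh=3.569545, sinh=3.426609; start (x,ẋ)=(0.131400, 0.445900) → end (x,ẋ)=(0.360658, 0.633500)
phase 2: p=0.6381, T=0.337, ωT=1.189812, cosh=1.795371, sinh=1.491093; start (x,ẋ)=(0.360658, 0.633500) → end (x,ẋ)=(0.407538, -0.323211)

1 0.5510 0.3607 0.6335
2 0.8880 0.4075 -0.3232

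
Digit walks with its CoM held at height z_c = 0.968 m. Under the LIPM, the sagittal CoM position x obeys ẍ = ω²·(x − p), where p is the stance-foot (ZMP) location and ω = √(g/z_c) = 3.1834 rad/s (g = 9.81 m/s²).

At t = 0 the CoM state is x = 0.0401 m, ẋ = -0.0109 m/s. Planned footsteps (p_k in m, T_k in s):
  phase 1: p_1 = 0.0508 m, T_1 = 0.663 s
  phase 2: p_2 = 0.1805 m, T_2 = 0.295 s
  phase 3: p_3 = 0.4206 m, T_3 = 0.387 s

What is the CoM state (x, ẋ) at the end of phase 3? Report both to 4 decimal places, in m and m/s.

x = -1.1130, ẋ = -4.6117

phase 1: p=0.0508, T=0.663, ωT=2.110594, cosh=4.187155, sinh=4.065989; start (x,ẋ)=(0.040100, -0.010900) → end (x,ẋ)=(-0.007925, -0.184137)
phase 2: p=0.1805, T=0.295, ωT=0.939103, cosh=1.474332, sinh=1.083354; start (x,ẋ)=(-0.007925, -0.184137) → end (x,ẋ)=(-0.159965, -0.921308)
phase 3: p=0.4206, T=0.387, ωT=1.231976, cosh=1.859856, sinh=1.568140; start (x,ẋ)=(-0.159965, -0.921308) → end (x,ẋ)=(-1.113002, -4.611690)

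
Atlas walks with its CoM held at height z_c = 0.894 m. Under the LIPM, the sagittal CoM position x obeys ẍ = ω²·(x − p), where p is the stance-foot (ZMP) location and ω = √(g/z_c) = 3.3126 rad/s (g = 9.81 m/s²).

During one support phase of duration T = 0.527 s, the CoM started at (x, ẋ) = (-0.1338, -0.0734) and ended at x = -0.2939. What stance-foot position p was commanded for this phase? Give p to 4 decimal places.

p = -0.0833

ωT = 3.3126·0.527 = 1.745740; cosh(ωT) = 2.952329, sinh(ωT) = 2.777813
x(T) = p + (x₀−p)·cosh(ωT) + (ẋ₀/ω)·sinh(ωT) ⇒ p·(1 − cosh) = x(T) − x₀·cosh − (ẋ₀/ω)·sinh
numerator   = -0.2939 − (-0.1338)·2.952329 − (-0.0734/3.3126)·2.777813 = 0.162672
denominator = 1 − 2.952329 = -1.952329
p = 0.162672 / -1.952329 = -0.0833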